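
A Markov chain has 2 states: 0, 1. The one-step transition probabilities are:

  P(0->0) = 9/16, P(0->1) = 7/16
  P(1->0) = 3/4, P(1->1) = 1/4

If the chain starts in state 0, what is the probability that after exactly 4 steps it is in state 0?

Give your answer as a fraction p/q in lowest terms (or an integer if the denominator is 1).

Computing P^4 by repeated multiplication:
P^1 =
  0: [9/16, 7/16]
  1: [3/4, 1/4]
P^2 =
  0: [165/256, 91/256]
  1: [39/64, 25/64]
P^3 =
  0: [2577/4096, 1519/4096]
  1: [651/1024, 373/1024]
P^4 =
  0: [41421/65536, 24115/65536]
  1: [10335/16384, 6049/16384]

(P^4)[0 -> 0] = 41421/65536

Answer: 41421/65536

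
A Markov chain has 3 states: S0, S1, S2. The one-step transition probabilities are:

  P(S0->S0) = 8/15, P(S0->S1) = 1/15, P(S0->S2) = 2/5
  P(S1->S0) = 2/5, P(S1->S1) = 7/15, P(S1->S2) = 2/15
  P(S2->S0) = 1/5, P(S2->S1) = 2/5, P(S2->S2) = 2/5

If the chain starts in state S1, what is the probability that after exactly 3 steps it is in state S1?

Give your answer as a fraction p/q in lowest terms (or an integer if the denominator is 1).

Answer: 937/3375

Derivation:
Computing P^3 by repeated multiplication:
P^1 =
  S0: [8/15, 1/15, 2/5]
  S1: [2/5, 7/15, 2/15]
  S2: [1/5, 2/5, 2/5]
P^2 =
  S0: [88/225, 17/75, 86/225]
  S1: [32/75, 67/225, 62/225]
  S2: [26/75, 9/25, 22/75]
P^3 =
  S0: [1268/3375, 961/3375, 382/1125]
  S1: [452/1125, 937/3375, 1082/3375]
  S2: [436/1125, 347/1125, 38/125]

(P^3)[S1 -> S1] = 937/3375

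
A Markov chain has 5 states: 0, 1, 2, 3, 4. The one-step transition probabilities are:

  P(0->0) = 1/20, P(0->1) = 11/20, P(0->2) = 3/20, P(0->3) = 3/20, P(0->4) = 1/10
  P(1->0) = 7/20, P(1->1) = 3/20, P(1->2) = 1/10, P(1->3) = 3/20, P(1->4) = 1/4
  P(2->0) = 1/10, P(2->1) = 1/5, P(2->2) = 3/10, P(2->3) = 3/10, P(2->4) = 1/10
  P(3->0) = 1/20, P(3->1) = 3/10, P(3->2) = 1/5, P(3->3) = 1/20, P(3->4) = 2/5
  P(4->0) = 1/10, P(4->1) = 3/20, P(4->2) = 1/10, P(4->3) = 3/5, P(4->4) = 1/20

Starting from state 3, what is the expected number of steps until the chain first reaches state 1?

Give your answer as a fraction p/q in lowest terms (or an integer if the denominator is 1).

Answer: 2285/601

Derivation:
Let h_i = expected steps to first reach 1 from state i.
Boundary: h_1 = 0.
First-step equations for the other states:
  h_0 = 1 + 1/20*h_0 + 11/20*h_1 + 3/20*h_2 + 3/20*h_3 + 1/10*h_4
  h_2 = 1 + 1/10*h_0 + 1/5*h_1 + 3/10*h_2 + 3/10*h_3 + 1/10*h_4
  h_3 = 1 + 1/20*h_0 + 3/10*h_1 + 1/5*h_2 + 1/20*h_3 + 2/5*h_4
  h_4 = 1 + 1/10*h_0 + 3/20*h_1 + 1/10*h_2 + 3/5*h_3 + 1/20*h_4

Substituting h_1 = 0 and rearranging gives the linear system (I - Q) h = 1:
  [19/20, -3/20, -3/20, -1/10] . (h_0, h_2, h_3, h_4) = 1
  [-1/10, 7/10, -3/10, -1/10] . (h_0, h_2, h_3, h_4) = 1
  [-1/20, -1/5, 19/20, -2/5] . (h_0, h_2, h_3, h_4) = 1
  [-1/10, -1/10, -3/5, 19/20] . (h_0, h_2, h_3, h_4) = 1

Solving yields:
  h_0 = 11485/4207
  h_2 = 2430/601
  h_3 = 2285/601
  h_4 = 17530/4207

Starting state is 3, so the expected hitting time is h_3 = 2285/601.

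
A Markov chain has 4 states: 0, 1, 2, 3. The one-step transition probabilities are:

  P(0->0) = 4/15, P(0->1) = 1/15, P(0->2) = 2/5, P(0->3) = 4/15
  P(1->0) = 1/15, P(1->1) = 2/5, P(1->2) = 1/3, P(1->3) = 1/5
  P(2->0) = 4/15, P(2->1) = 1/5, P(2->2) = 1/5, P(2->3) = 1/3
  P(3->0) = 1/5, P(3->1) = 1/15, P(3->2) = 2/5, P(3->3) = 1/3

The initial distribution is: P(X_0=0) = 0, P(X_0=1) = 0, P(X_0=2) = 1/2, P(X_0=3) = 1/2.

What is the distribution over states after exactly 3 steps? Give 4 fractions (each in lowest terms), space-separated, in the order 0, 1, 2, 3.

Propagating the distribution step by step (d_{t+1} = d_t * P):
d_0 = (0=0, 1=0, 2=1/2, 3=1/2)
  d_1[0] = 0*4/15 + 0*1/15 + 1/2*4/15 + 1/2*1/5 = 7/30
  d_1[1] = 0*1/15 + 0*2/5 + 1/2*1/5 + 1/2*1/15 = 2/15
  d_1[2] = 0*2/5 + 0*1/3 + 1/2*1/5 + 1/2*2/5 = 3/10
  d_1[3] = 0*4/15 + 0*1/5 + 1/2*1/3 + 1/2*1/3 = 1/3
d_1 = (0=7/30, 1=2/15, 2=3/10, 3=1/3)
  d_2[0] = 7/30*4/15 + 2/15*1/15 + 3/10*4/15 + 1/3*1/5 = 49/225
  d_2[1] = 7/30*1/15 + 2/15*2/5 + 3/10*1/5 + 1/3*1/15 = 34/225
  d_2[2] = 7/30*2/5 + 2/15*1/3 + 3/10*1/5 + 1/3*2/5 = 149/450
  d_2[3] = 7/30*4/15 + 2/15*1/5 + 3/10*1/3 + 1/3*1/3 = 3/10
d_2 = (0=49/225, 1=34/225, 2=149/450, 3=3/10)
  d_3[0] = 49/225*4/15 + 34/225*1/15 + 149/450*4/15 + 3/10*1/5 = 487/2250
  d_3[1] = 49/225*1/15 + 34/225*2/5 + 149/450*1/5 + 3/10*1/15 = 544/3375
  d_3[2] = 49/225*2/5 + 34/225*1/3 + 149/450*1/5 + 3/10*2/5 = 437/1350
  d_3[3] = 49/225*4/15 + 34/225*1/5 + 149/450*1/3 + 3/10*1/3 = 112/375
d_3 = (0=487/2250, 1=544/3375, 2=437/1350, 3=112/375)

Answer: 487/2250 544/3375 437/1350 112/375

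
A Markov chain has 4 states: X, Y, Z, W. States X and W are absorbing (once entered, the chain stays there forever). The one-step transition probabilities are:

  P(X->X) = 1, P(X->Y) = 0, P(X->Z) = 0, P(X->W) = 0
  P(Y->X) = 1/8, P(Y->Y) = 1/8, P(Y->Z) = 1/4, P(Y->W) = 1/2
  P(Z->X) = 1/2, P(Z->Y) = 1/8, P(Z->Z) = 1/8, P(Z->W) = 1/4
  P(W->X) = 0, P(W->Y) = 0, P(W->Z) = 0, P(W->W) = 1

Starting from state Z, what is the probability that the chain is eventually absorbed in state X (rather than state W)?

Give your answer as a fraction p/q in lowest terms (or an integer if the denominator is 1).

Let a_i = P(absorbed in X | start in state i).
Boundary conditions: a_X = 1, a_W = 0.
For each transient state i, a_i = sum_j P(i->j) * a_j:
  a_Y = 1/8*a_X + 1/8*a_Y + 1/4*a_Z + 1/2*a_W
  a_Z = 1/2*a_X + 1/8*a_Y + 1/8*a_Z + 1/4*a_W

Substituting a_X = 1 and a_W = 0, rearrange to (I - Q) a = r where r[i] = P(i -> X):
  [7/8, -1/4] . (a_Y, a_Z) = 1/8
  [-1/8, 7/8] . (a_Y, a_Z) = 1/2

Solving yields:
  a_Y = 15/47
  a_Z = 29/47

Starting state is Z, so the absorption probability is a_Z = 29/47.

Answer: 29/47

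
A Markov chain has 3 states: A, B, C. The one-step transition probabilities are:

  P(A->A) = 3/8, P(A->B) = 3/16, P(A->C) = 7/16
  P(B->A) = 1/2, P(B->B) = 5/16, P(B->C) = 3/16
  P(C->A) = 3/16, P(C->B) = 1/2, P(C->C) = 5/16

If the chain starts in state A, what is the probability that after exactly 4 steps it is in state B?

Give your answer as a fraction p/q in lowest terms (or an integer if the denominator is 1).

Computing P^4 by repeated multiplication:
P^1 =
  A: [3/8, 3/16, 7/16]
  B: [1/2, 5/16, 3/16]
  C: [3/16, 1/2, 5/16]
P^2 =
  A: [81/256, 89/256, 43/128]
  B: [97/256, 73/256, 43/128]
  C: [97/256, 89/256, 35/128]
P^3 =
  A: [91/256, 43/128, 79/256]
  B: [89/256, 21/64, 83/256]
  C: [47/128, 81/256, 81/256]
P^4 =
  A: [1471/4096, 1335/4096, 645/2048]
  B: [1455/4096, 1351/4096, 645/2048]
  C: [1455/4096, 1335/4096, 653/2048]

(P^4)[A -> B] = 1335/4096

Answer: 1335/4096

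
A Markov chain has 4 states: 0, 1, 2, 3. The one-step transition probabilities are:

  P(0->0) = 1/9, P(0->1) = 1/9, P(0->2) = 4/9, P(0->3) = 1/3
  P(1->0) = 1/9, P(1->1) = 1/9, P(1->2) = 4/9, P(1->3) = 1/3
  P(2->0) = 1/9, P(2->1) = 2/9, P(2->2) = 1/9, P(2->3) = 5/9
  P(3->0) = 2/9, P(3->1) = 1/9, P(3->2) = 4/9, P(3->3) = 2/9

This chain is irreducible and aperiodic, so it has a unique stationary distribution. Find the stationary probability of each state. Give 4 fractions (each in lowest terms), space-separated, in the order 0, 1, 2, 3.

Answer: 41/270 4/27 1/3 11/30

Derivation:
The stationary distribution satisfies pi = pi * P, i.e.:
  pi_0 = 1/9*pi_0 + 1/9*pi_1 + 1/9*pi_2 + 2/9*pi_3
  pi_1 = 1/9*pi_0 + 1/9*pi_1 + 2/9*pi_2 + 1/9*pi_3
  pi_2 = 4/9*pi_0 + 4/9*pi_1 + 1/9*pi_2 + 4/9*pi_3
  pi_3 = 1/3*pi_0 + 1/3*pi_1 + 5/9*pi_2 + 2/9*pi_3
with normalization: pi_0 + pi_1 + pi_2 + pi_3 = 1.

Using the first 3 balance equations plus normalization, the linear system A*pi = b is:
  [-8/9, 1/9, 1/9, 2/9] . pi = 0
  [1/9, -8/9, 2/9, 1/9] . pi = 0
  [4/9, 4/9, -8/9, 4/9] . pi = 0
  [1, 1, 1, 1] . pi = 1

Solving yields:
  pi_0 = 41/270
  pi_1 = 4/27
  pi_2 = 1/3
  pi_3 = 11/30

Verification (pi * P):
  41/270*1/9 + 4/27*1/9 + 1/3*1/9 + 11/30*2/9 = 41/270 = pi_0  (ok)
  41/270*1/9 + 4/27*1/9 + 1/3*2/9 + 11/30*1/9 = 4/27 = pi_1  (ok)
  41/270*4/9 + 4/27*4/9 + 1/3*1/9 + 11/30*4/9 = 1/3 = pi_2  (ok)
  41/270*1/3 + 4/27*1/3 + 1/3*5/9 + 11/30*2/9 = 11/30 = pi_3  (ok)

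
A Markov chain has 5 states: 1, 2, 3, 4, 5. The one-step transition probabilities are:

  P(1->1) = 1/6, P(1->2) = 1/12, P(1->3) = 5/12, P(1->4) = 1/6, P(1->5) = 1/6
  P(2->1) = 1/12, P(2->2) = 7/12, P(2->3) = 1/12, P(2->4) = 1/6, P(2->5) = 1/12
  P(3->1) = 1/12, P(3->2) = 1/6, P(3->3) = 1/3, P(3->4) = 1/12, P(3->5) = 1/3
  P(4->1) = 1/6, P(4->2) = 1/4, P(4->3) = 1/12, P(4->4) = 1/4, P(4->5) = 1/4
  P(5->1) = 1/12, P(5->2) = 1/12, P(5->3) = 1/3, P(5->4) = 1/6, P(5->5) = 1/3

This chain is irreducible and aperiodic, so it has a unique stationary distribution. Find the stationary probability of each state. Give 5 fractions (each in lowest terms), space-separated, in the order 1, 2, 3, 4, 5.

The stationary distribution satisfies pi = pi * P, i.e.:
  pi_1 = 1/6*pi_1 + 1/12*pi_2 + 1/12*pi_3 + 1/6*pi_4 + 1/12*pi_5
  pi_2 = 1/12*pi_1 + 7/12*pi_2 + 1/6*pi_3 + 1/4*pi_4 + 1/12*pi_5
  pi_3 = 5/12*pi_1 + 1/12*pi_2 + 1/3*pi_3 + 1/12*pi_4 + 1/3*pi_5
  pi_4 = 1/6*pi_1 + 1/6*pi_2 + 1/12*pi_3 + 1/4*pi_4 + 1/6*pi_5
  pi_5 = 1/6*pi_1 + 1/12*pi_2 + 1/3*pi_3 + 1/4*pi_4 + 1/3*pi_5
with normalization: pi_1 + pi_2 + pi_3 + pi_4 + pi_5 = 1.

Using the first 4 balance equations plus normalization, the linear system A*pi = b is:
  [-5/6, 1/12, 1/12, 1/6, 1/12] . pi = 0
  [1/12, -5/12, 1/6, 1/4, 1/12] . pi = 0
  [5/12, 1/12, -2/3, 1/12, 1/3] . pi = 0
  [1/6, 1/6, 1/12, -3/4, 1/6] . pi = 0
  [1, 1, 1, 1, 1] . pi = 1

Solving yields:
  pi_1 = 310/2939
  pi_2 = 763/2939
  pi_3 = 697/2939
  pi_4 = 471/2939
  pi_5 = 698/2939

Verification (pi * P):
  310/2939*1/6 + 763/2939*1/12 + 697/2939*1/12 + 471/2939*1/6 + 698/2939*1/12 = 310/2939 = pi_1  (ok)
  310/2939*1/12 + 763/2939*7/12 + 697/2939*1/6 + 471/2939*1/4 + 698/2939*1/12 = 763/2939 = pi_2  (ok)
  310/2939*5/12 + 763/2939*1/12 + 697/2939*1/3 + 471/2939*1/12 + 698/2939*1/3 = 697/2939 = pi_3  (ok)
  310/2939*1/6 + 763/2939*1/6 + 697/2939*1/12 + 471/2939*1/4 + 698/2939*1/6 = 471/2939 = pi_4  (ok)
  310/2939*1/6 + 763/2939*1/12 + 697/2939*1/3 + 471/2939*1/4 + 698/2939*1/3 = 698/2939 = pi_5  (ok)

Answer: 310/2939 763/2939 697/2939 471/2939 698/2939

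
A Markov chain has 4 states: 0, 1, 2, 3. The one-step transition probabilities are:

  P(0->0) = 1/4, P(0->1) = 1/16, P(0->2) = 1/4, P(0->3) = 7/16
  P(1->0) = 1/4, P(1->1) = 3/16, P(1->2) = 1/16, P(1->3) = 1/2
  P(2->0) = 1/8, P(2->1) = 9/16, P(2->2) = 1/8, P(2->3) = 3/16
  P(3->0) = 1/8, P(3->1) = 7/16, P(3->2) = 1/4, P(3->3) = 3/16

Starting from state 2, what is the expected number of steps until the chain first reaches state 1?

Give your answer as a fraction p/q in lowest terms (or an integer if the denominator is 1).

Let h_i = expected steps to first reach 1 from state i.
Boundary: h_1 = 0.
First-step equations for the other states:
  h_0 = 1 + 1/4*h_0 + 1/16*h_1 + 1/4*h_2 + 7/16*h_3
  h_2 = 1 + 1/8*h_0 + 9/16*h_1 + 1/8*h_2 + 3/16*h_3
  h_3 = 1 + 1/8*h_0 + 7/16*h_1 + 1/4*h_2 + 3/16*h_3

Substituting h_1 = 0 and rearranging gives the linear system (I - Q) h = 1:
  [3/4, -1/4, -7/16] . (h_0, h_2, h_3) = 1
  [-1/8, 7/8, -3/16] . (h_0, h_2, h_3) = 1
  [-1/8, -1/4, 13/16] . (h_0, h_2, h_3) = 1

Solving yields:
  h_0 = 288/83
  h_2 = 896/415
  h_3 = 1008/415

Starting state is 2, so the expected hitting time is h_2 = 896/415.

Answer: 896/415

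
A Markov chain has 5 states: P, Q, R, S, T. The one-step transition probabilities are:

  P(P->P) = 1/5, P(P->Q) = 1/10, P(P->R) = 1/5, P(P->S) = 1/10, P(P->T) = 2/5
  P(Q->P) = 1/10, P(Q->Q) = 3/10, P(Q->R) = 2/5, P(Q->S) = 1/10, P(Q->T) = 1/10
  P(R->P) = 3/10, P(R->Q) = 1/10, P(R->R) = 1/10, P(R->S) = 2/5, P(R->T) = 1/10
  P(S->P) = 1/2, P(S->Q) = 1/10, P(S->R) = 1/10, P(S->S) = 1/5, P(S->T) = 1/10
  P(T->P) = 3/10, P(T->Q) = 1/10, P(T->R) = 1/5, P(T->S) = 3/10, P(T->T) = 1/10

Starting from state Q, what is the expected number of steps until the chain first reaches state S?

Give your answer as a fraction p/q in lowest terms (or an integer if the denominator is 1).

Answer: 130/27

Derivation:
Let h_i = expected steps to first reach S from state i.
Boundary: h_S = 0.
First-step equations for the other states:
  h_P = 1 + 1/5*h_P + 1/10*h_Q + 1/5*h_R + 1/10*h_S + 2/5*h_T
  h_Q = 1 + 1/10*h_P + 3/10*h_Q + 2/5*h_R + 1/10*h_S + 1/10*h_T
  h_R = 1 + 3/10*h_P + 1/10*h_Q + 1/10*h_R + 2/5*h_S + 1/10*h_T
  h_T = 1 + 3/10*h_P + 1/10*h_Q + 1/5*h_R + 3/10*h_S + 1/10*h_T

Substituting h_S = 0 and rearranging gives the linear system (I - Q) h = 1:
  [4/5, -1/10, -1/5, -2/5] . (h_P, h_Q, h_R, h_T) = 1
  [-1/10, 7/10, -2/5, -1/10] . (h_P, h_Q, h_R, h_T) = 1
  [-3/10, -1/10, 9/10, -1/10] . (h_P, h_Q, h_R, h_T) = 1
  [-3/10, -1/10, -1/5, 9/10] . (h_P, h_Q, h_R, h_T) = 1

Solving yields:
  h_P = 130/27
  h_Q = 130/27
  h_R = 100/27
  h_T = 110/27

Starting state is Q, so the expected hitting time is h_Q = 130/27.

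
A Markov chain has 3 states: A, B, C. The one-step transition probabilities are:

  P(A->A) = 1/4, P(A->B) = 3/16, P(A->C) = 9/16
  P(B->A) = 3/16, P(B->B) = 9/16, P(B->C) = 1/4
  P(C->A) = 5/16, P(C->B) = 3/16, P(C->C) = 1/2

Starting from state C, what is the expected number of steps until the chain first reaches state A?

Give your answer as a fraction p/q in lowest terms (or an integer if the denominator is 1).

Let h_i = expected steps to first reach A from state i.
Boundary: h_A = 0.
First-step equations for the other states:
  h_B = 1 + 3/16*h_A + 9/16*h_B + 1/4*h_C
  h_C = 1 + 5/16*h_A + 3/16*h_B + 1/2*h_C

Substituting h_A = 0 and rearranging gives the linear system (I - Q) h = 1:
  [7/16, -1/4] . (h_B, h_C) = 1
  [-3/16, 1/2] . (h_B, h_C) = 1

Solving yields:
  h_B = 48/11
  h_C = 40/11

Starting state is C, so the expected hitting time is h_C = 40/11.

Answer: 40/11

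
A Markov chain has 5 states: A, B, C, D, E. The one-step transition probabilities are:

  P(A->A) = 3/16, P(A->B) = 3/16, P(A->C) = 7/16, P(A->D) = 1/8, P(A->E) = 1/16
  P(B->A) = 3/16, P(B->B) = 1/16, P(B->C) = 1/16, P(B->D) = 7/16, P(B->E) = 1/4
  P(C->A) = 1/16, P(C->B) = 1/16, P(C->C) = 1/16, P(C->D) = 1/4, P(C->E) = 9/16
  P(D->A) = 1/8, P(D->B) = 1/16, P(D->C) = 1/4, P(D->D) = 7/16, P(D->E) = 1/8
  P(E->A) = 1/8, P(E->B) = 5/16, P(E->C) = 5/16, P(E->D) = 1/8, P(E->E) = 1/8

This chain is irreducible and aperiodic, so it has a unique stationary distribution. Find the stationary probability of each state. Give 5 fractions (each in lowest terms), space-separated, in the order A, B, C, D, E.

The stationary distribution satisfies pi = pi * P, i.e.:
  pi_A = 3/16*pi_A + 3/16*pi_B + 1/16*pi_C + 1/8*pi_D + 1/8*pi_E
  pi_B = 3/16*pi_A + 1/16*pi_B + 1/16*pi_C + 1/16*pi_D + 5/16*pi_E
  pi_C = 7/16*pi_A + 1/16*pi_B + 1/16*pi_C + 1/4*pi_D + 5/16*pi_E
  pi_D = 1/8*pi_A + 7/16*pi_B + 1/4*pi_C + 7/16*pi_D + 1/8*pi_E
  pi_E = 1/16*pi_A + 1/4*pi_B + 9/16*pi_C + 1/8*pi_D + 1/8*pi_E
with normalization: pi_A + pi_B + pi_C + pi_D + pi_E = 1.

Using the first 4 balance equations plus normalization, the linear system A*pi = b is:
  [-13/16, 3/16, 1/16, 1/8, 1/8] . pi = 0
  [3/16, -15/16, 1/16, 1/16, 5/16] . pi = 0
  [7/16, 1/16, -15/16, 1/4, 5/16] . pi = 0
  [1/8, 7/16, 1/4, -9/16, 1/8] . pi = 0
  [1, 1, 1, 1, 1] . pi = 1

Solving yields:
  pi_A = 8975/70306
  pi_B = 4787/35153
  pi_C = 15561/70306
  pi_D = 9982/35153
  pi_E = 8116/35153

Verification (pi * P):
  8975/70306*3/16 + 4787/35153*3/16 + 15561/70306*1/16 + 9982/35153*1/8 + 8116/35153*1/8 = 8975/70306 = pi_A  (ok)
  8975/70306*3/16 + 4787/35153*1/16 + 15561/70306*1/16 + 9982/35153*1/16 + 8116/35153*5/16 = 4787/35153 = pi_B  (ok)
  8975/70306*7/16 + 4787/35153*1/16 + 15561/70306*1/16 + 9982/35153*1/4 + 8116/35153*5/16 = 15561/70306 = pi_C  (ok)
  8975/70306*1/8 + 4787/35153*7/16 + 15561/70306*1/4 + 9982/35153*7/16 + 8116/35153*1/8 = 9982/35153 = pi_D  (ok)
  8975/70306*1/16 + 4787/35153*1/4 + 15561/70306*9/16 + 9982/35153*1/8 + 8116/35153*1/8 = 8116/35153 = pi_E  (ok)

Answer: 8975/70306 4787/35153 15561/70306 9982/35153 8116/35153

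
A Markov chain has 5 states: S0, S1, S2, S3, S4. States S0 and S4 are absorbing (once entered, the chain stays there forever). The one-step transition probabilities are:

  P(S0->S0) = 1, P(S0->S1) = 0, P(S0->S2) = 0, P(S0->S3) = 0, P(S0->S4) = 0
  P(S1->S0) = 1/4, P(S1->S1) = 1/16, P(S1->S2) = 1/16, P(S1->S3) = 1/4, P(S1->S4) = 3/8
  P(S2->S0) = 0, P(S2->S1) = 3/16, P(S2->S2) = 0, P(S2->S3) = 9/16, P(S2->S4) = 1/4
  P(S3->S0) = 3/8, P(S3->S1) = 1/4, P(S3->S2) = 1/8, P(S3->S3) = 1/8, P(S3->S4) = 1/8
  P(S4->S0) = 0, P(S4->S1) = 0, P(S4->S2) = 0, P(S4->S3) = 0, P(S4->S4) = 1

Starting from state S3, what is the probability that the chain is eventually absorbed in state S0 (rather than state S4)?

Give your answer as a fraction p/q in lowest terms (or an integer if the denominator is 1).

Let a_i = P(absorbed in S0 | start in state i).
Boundary conditions: a_S0 = 1, a_S4 = 0.
For each transient state i, a_i = sum_j P(i->j) * a_j:
  a_S1 = 1/4*a_S0 + 1/16*a_S1 + 1/16*a_S2 + 1/4*a_S3 + 3/8*a_S4
  a_S2 = 0*a_S0 + 3/16*a_S1 + 0*a_S2 + 9/16*a_S3 + 1/4*a_S4
  a_S3 = 3/8*a_S0 + 1/4*a_S1 + 1/8*a_S2 + 1/8*a_S3 + 1/8*a_S4

Substituting a_S0 = 1 and a_S4 = 0, rearrange to (I - Q) a = r where r[i] = P(i -> S0):
  [15/16, -1/16, -1/4] . (a_S1, a_S2, a_S3) = 1/4
  [-3/16, 1, -9/16] . (a_S1, a_S2, a_S3) = 0
  [-1/4, -1/8, 7/8] . (a_S1, a_S2, a_S3) = 3/8

Solving yields:
  a_S1 = 631/1366
  a_S2 = 597/1366
  a_S3 = 851/1366

Starting state is S3, so the absorption probability is a_S3 = 851/1366.

Answer: 851/1366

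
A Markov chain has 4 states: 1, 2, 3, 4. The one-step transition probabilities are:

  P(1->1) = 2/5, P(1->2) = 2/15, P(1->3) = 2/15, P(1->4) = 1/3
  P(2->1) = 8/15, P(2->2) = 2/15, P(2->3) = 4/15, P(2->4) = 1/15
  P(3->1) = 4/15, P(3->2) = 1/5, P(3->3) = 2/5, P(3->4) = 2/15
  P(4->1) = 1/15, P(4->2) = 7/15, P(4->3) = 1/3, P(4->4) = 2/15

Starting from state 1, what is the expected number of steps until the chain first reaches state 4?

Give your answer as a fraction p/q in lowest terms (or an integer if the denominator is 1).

Answer: 2445/617

Derivation:
Let h_i = expected steps to first reach 4 from state i.
Boundary: h_4 = 0.
First-step equations for the other states:
  h_1 = 1 + 2/5*h_1 + 2/15*h_2 + 2/15*h_3 + 1/3*h_4
  h_2 = 1 + 8/15*h_1 + 2/15*h_2 + 4/15*h_3 + 1/15*h_4
  h_3 = 1 + 4/15*h_1 + 1/5*h_2 + 2/5*h_3 + 2/15*h_4

Substituting h_4 = 0 and rearranging gives the linear system (I - Q) h = 1:
  [3/5, -2/15, -2/15] . (h_1, h_2, h_3) = 1
  [-8/15, 13/15, -4/15] . (h_1, h_2, h_3) = 1
  [-4/15, -1/5, 3/5] . (h_1, h_2, h_3) = 1

Solving yields:
  h_1 = 2445/617
  h_2 = 3195/617
  h_3 = 3180/617

Starting state is 1, so the expected hitting time is h_1 = 2445/617.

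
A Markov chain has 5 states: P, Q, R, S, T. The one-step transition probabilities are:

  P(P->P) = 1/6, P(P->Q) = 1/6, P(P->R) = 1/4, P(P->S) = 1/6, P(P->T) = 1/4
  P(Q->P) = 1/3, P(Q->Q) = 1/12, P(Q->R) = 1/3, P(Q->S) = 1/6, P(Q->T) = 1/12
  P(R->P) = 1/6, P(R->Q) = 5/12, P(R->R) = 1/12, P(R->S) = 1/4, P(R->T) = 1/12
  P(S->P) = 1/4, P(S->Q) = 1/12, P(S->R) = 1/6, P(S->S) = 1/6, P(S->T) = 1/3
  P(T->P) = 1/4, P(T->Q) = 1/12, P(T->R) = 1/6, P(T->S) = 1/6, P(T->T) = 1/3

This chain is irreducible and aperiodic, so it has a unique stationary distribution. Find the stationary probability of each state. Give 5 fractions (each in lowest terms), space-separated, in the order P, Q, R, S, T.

The stationary distribution satisfies pi = pi * P, i.e.:
  pi_P = 1/6*pi_P + 1/3*pi_Q + 1/6*pi_R + 1/4*pi_S + 1/4*pi_T
  pi_Q = 1/6*pi_P + 1/12*pi_Q + 5/12*pi_R + 1/12*pi_S + 1/12*pi_T
  pi_R = 1/4*pi_P + 1/3*pi_Q + 1/12*pi_R + 1/6*pi_S + 1/6*pi_T
  pi_S = 1/6*pi_P + 1/6*pi_Q + 1/4*pi_R + 1/6*pi_S + 1/6*pi_T
  pi_T = 1/4*pi_P + 1/12*pi_Q + 1/12*pi_R + 1/3*pi_S + 1/3*pi_T
with normalization: pi_P + pi_Q + pi_R + pi_S + pi_T = 1.

Using the first 4 balance equations plus normalization, the linear system A*pi = b is:
  [-5/6, 1/3, 1/6, 1/4, 1/4] . pi = 0
  [1/6, -11/12, 5/12, 1/12, 1/12] . pi = 0
  [1/4, 1/3, -11/12, 1/6, 1/6] . pi = 0
  [1/6, 1/6, 1/4, -5/6, 1/6] . pi = 0
  [1, 1, 1, 1, 1] . pi = 1

Solving yields:
  pi_P = 439/1921
  pi_Q = 19/113
  pi_R = 379/1921
  pi_S = 1407/7684
  pi_T = 1713/7684

Verification (pi * P):
  439/1921*1/6 + 19/113*1/3 + 379/1921*1/6 + 1407/7684*1/4 + 1713/7684*1/4 = 439/1921 = pi_P  (ok)
  439/1921*1/6 + 19/113*1/12 + 379/1921*5/12 + 1407/7684*1/12 + 1713/7684*1/12 = 19/113 = pi_Q  (ok)
  439/1921*1/4 + 19/113*1/3 + 379/1921*1/12 + 1407/7684*1/6 + 1713/7684*1/6 = 379/1921 = pi_R  (ok)
  439/1921*1/6 + 19/113*1/6 + 379/1921*1/4 + 1407/7684*1/6 + 1713/7684*1/6 = 1407/7684 = pi_S  (ok)
  439/1921*1/4 + 19/113*1/12 + 379/1921*1/12 + 1407/7684*1/3 + 1713/7684*1/3 = 1713/7684 = pi_T  (ok)

Answer: 439/1921 19/113 379/1921 1407/7684 1713/7684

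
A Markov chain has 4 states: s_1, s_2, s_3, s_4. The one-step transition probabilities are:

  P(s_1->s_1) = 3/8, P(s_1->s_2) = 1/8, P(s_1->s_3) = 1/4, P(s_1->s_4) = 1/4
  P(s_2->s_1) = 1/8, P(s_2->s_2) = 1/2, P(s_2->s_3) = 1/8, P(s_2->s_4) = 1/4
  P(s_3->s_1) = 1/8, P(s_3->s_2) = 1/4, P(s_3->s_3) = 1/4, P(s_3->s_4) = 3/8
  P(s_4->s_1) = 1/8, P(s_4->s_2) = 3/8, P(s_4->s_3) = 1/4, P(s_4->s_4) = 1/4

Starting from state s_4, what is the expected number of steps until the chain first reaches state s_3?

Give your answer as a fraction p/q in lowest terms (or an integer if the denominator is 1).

Let h_i = expected steps to first reach s_3 from state i.
Boundary: h_s_3 = 0.
First-step equations for the other states:
  h_s_1 = 1 + 3/8*h_s_1 + 1/8*h_s_2 + 1/4*h_s_3 + 1/4*h_s_4
  h_s_2 = 1 + 1/8*h_s_1 + 1/2*h_s_2 + 1/8*h_s_3 + 1/4*h_s_4
  h_s_4 = 1 + 1/8*h_s_1 + 3/8*h_s_2 + 1/4*h_s_3 + 1/4*h_s_4

Substituting h_s_3 = 0 and rearranging gives the linear system (I - Q) h = 1:
  [5/8, -1/8, -1/4] . (h_s_1, h_s_2, h_s_4) = 1
  [-1/8, 1/2, -1/4] . (h_s_1, h_s_2, h_s_4) = 1
  [-1/8, -3/8, 3/4] . (h_s_1, h_s_2, h_s_4) = 1

Solving yields:
  h_s_1 = 80/17
  h_s_2 = 96/17
  h_s_4 = 84/17

Starting state is s_4, so the expected hitting time is h_s_4 = 84/17.

Answer: 84/17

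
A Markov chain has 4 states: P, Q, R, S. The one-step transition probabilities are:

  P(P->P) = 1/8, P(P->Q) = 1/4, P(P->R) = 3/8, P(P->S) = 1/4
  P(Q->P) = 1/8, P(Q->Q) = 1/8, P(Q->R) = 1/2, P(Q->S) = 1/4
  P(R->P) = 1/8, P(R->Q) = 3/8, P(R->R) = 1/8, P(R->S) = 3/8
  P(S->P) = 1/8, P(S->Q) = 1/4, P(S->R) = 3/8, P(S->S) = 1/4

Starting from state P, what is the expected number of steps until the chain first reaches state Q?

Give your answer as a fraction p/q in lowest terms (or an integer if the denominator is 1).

Answer: 80/23

Derivation:
Let h_i = expected steps to first reach Q from state i.
Boundary: h_Q = 0.
First-step equations for the other states:
  h_P = 1 + 1/8*h_P + 1/4*h_Q + 3/8*h_R + 1/4*h_S
  h_R = 1 + 1/8*h_P + 3/8*h_Q + 1/8*h_R + 3/8*h_S
  h_S = 1 + 1/8*h_P + 1/4*h_Q + 3/8*h_R + 1/4*h_S

Substituting h_Q = 0 and rearranging gives the linear system (I - Q) h = 1:
  [7/8, -3/8, -1/4] . (h_P, h_R, h_S) = 1
  [-1/8, 7/8, -3/8] . (h_P, h_R, h_S) = 1
  [-1/8, -3/8, 3/4] . (h_P, h_R, h_S) = 1

Solving yields:
  h_P = 80/23
  h_R = 72/23
  h_S = 80/23

Starting state is P, so the expected hitting time is h_P = 80/23.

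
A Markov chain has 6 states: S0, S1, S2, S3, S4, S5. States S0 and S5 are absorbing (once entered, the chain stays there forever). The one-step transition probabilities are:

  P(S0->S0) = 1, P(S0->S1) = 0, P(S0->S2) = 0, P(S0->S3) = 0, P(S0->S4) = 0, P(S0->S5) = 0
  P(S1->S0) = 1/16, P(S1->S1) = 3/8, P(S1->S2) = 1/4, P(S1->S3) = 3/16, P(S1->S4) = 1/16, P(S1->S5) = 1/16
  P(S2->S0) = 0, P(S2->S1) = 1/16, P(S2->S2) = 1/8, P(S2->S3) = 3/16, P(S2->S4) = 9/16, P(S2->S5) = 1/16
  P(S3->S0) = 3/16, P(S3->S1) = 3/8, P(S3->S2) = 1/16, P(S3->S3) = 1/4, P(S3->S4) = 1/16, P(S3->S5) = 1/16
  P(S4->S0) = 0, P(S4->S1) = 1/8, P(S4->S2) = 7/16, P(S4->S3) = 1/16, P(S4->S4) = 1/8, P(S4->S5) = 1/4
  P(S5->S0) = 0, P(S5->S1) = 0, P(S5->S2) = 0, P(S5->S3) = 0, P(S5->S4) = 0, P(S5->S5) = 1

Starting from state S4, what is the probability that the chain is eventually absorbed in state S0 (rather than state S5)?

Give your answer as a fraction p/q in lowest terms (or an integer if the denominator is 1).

Answer: 41/182

Derivation:
Let a_i = P(absorbed in S0 | start in state i).
Boundary conditions: a_S0 = 1, a_S5 = 0.
For each transient state i, a_i = sum_j P(i->j) * a_j:
  a_S1 = 1/16*a_S0 + 3/8*a_S1 + 1/4*a_S2 + 3/16*a_S3 + 1/16*a_S4 + 1/16*a_S5
  a_S2 = 0*a_S0 + 1/16*a_S1 + 1/8*a_S2 + 3/16*a_S3 + 9/16*a_S4 + 1/16*a_S5
  a_S3 = 3/16*a_S0 + 3/8*a_S1 + 1/16*a_S2 + 1/4*a_S3 + 1/16*a_S4 + 1/16*a_S5
  a_S4 = 0*a_S0 + 1/8*a_S1 + 7/16*a_S2 + 1/16*a_S3 + 1/8*a_S4 + 1/4*a_S5

Substituting a_S0 = 1 and a_S5 = 0, rearrange to (I - Q) a = r where r[i] = P(i -> S0):
  [5/8, -1/4, -3/16, -1/16] . (a_S1, a_S2, a_S3, a_S4) = 1/16
  [-1/16, 7/8, -3/16, -9/16] . (a_S1, a_S2, a_S3, a_S4) = 0
  [-3/8, -1/16, 3/4, -1/16] . (a_S1, a_S2, a_S3, a_S4) = 3/16
  [-1/8, -7/16, -1/16, 7/8] . (a_S1, a_S2, a_S3, a_S4) = 0

Solving yields:
  a_S1 = 856/2275
  a_S2 = 1249/4550
  a_S3 = 2183/4550
  a_S4 = 41/182

Starting state is S4, so the absorption probability is a_S4 = 41/182.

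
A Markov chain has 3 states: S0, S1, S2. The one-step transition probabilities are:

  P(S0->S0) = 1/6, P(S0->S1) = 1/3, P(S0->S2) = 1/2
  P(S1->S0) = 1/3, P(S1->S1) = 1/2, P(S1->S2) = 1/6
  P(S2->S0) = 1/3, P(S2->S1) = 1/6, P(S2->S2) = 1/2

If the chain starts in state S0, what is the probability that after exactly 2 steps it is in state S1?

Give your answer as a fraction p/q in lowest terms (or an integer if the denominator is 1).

Answer: 11/36

Derivation:
Computing P^2 by repeated multiplication:
P^1 =
  S0: [1/6, 1/3, 1/2]
  S1: [1/3, 1/2, 1/6]
  S2: [1/3, 1/6, 1/2]
P^2 =
  S0: [11/36, 11/36, 7/18]
  S1: [5/18, 7/18, 1/3]
  S2: [5/18, 5/18, 4/9]

(P^2)[S0 -> S1] = 11/36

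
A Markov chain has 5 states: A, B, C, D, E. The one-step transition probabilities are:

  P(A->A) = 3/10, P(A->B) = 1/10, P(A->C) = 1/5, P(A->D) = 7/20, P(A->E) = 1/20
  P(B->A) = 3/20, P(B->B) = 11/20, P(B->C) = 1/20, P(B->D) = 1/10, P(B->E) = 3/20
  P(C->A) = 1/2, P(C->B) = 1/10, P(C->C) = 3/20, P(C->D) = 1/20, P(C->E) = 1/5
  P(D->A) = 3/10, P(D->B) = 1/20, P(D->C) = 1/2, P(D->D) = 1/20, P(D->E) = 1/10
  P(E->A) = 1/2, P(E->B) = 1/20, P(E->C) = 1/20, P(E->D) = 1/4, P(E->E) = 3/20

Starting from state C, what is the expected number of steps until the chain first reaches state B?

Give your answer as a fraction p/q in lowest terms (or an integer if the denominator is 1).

Answer: 8940/757

Derivation:
Let h_i = expected steps to first reach B from state i.
Boundary: h_B = 0.
First-step equations for the other states:
  h_A = 1 + 3/10*h_A + 1/10*h_B + 1/5*h_C + 7/20*h_D + 1/20*h_E
  h_C = 1 + 1/2*h_A + 1/10*h_B + 3/20*h_C + 1/20*h_D + 1/5*h_E
  h_D = 1 + 3/10*h_A + 1/20*h_B + 1/2*h_C + 1/20*h_D + 1/10*h_E
  h_E = 1 + 1/2*h_A + 1/20*h_B + 1/20*h_C + 1/4*h_D + 3/20*h_E

Substituting h_B = 0 and rearranging gives the linear system (I - Q) h = 1:
  [7/10, -1/5, -7/20, -1/20] . (h_A, h_C, h_D, h_E) = 1
  [-1/2, 17/20, -1/20, -1/5] . (h_A, h_C, h_D, h_E) = 1
  [-3/10, -1/2, 19/20, -1/10] . (h_A, h_C, h_D, h_E) = 1
  [-1/2, -1/20, -1/4, 17/20] . (h_A, h_C, h_D, h_E) = 1

Solving yields:
  h_A = 8975/757
  h_C = 8940/757
  h_D = 9330/757
  h_E = 9440/757

Starting state is C, so the expected hitting time is h_C = 8940/757.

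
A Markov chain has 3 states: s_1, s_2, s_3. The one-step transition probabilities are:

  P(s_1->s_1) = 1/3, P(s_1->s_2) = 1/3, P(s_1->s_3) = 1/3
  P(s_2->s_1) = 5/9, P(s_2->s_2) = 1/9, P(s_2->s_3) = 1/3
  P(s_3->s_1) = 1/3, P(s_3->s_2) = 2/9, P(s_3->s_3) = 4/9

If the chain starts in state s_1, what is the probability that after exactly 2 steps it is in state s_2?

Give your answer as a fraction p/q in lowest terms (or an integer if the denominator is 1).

Answer: 2/9

Derivation:
Computing P^2 by repeated multiplication:
P^1 =
  s_1: [1/3, 1/3, 1/3]
  s_2: [5/9, 1/9, 1/3]
  s_3: [1/3, 2/9, 4/9]
P^2 =
  s_1: [11/27, 2/9, 10/27]
  s_2: [29/81, 22/81, 10/27]
  s_3: [31/81, 19/81, 31/81]

(P^2)[s_1 -> s_2] = 2/9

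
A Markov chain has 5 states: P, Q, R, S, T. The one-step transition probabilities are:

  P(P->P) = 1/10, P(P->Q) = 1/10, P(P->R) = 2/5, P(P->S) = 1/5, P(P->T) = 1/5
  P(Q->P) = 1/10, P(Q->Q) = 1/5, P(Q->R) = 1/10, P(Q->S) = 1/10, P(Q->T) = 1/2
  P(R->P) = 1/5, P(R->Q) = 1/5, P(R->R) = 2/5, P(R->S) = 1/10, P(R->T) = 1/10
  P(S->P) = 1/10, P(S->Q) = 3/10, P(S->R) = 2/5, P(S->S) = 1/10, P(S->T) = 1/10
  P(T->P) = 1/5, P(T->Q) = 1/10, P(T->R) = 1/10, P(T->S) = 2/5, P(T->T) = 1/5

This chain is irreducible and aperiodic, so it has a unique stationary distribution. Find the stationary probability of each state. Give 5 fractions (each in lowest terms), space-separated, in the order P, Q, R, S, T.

The stationary distribution satisfies pi = pi * P, i.e.:
  pi_P = 1/10*pi_P + 1/10*pi_Q + 1/5*pi_R + 1/10*pi_S + 1/5*pi_T
  pi_Q = 1/10*pi_P + 1/5*pi_Q + 1/5*pi_R + 3/10*pi_S + 1/10*pi_T
  pi_R = 2/5*pi_P + 1/10*pi_Q + 2/5*pi_R + 2/5*pi_S + 1/10*pi_T
  pi_S = 1/5*pi_P + 1/10*pi_Q + 1/10*pi_R + 1/10*pi_S + 2/5*pi_T
  pi_T = 1/5*pi_P + 1/2*pi_Q + 1/10*pi_R + 1/10*pi_S + 1/5*pi_T
with normalization: pi_P + pi_Q + pi_R + pi_S + pi_T = 1.

Using the first 4 balance equations plus normalization, the linear system A*pi = b is:
  [-9/10, 1/10, 1/5, 1/10, 1/5] . pi = 0
  [1/10, -4/5, 1/5, 3/10, 1/10] . pi = 0
  [2/5, 1/10, -3/5, 2/5, 1/10] . pi = 0
  [1/5, 1/10, 1/10, -9/10, 2/5] . pi = 0
  [1, 1, 1, 1, 1] . pi = 1

Solving yields:
  pi_P = 763/5116
  pi_Q = 931/5116
  pi_R = 1447/5116
  pi_S = 227/1279
  pi_T = 1067/5116

Verification (pi * P):
  763/5116*1/10 + 931/5116*1/10 + 1447/5116*1/5 + 227/1279*1/10 + 1067/5116*1/5 = 763/5116 = pi_P  (ok)
  763/5116*1/10 + 931/5116*1/5 + 1447/5116*1/5 + 227/1279*3/10 + 1067/5116*1/10 = 931/5116 = pi_Q  (ok)
  763/5116*2/5 + 931/5116*1/10 + 1447/5116*2/5 + 227/1279*2/5 + 1067/5116*1/10 = 1447/5116 = pi_R  (ok)
  763/5116*1/5 + 931/5116*1/10 + 1447/5116*1/10 + 227/1279*1/10 + 1067/5116*2/5 = 227/1279 = pi_S  (ok)
  763/5116*1/5 + 931/5116*1/2 + 1447/5116*1/10 + 227/1279*1/10 + 1067/5116*1/5 = 1067/5116 = pi_T  (ok)

Answer: 763/5116 931/5116 1447/5116 227/1279 1067/5116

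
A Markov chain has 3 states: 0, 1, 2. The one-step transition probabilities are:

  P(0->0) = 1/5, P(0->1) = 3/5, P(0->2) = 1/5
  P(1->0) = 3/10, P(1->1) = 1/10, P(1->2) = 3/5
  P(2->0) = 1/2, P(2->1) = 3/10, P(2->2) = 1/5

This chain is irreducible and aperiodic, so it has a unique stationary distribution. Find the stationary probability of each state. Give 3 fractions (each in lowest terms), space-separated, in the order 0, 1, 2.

Answer: 1/3 1/3 1/3

Derivation:
The stationary distribution satisfies pi = pi * P, i.e.:
  pi_0 = 1/5*pi_0 + 3/10*pi_1 + 1/2*pi_2
  pi_1 = 3/5*pi_0 + 1/10*pi_1 + 3/10*pi_2
  pi_2 = 1/5*pi_0 + 3/5*pi_1 + 1/5*pi_2
with normalization: pi_0 + pi_1 + pi_2 = 1.

Using the first 2 balance equations plus normalization, the linear system A*pi = b is:
  [-4/5, 3/10, 1/2] . pi = 0
  [3/5, -9/10, 3/10] . pi = 0
  [1, 1, 1] . pi = 1

Solving yields:
  pi_0 = 1/3
  pi_1 = 1/3
  pi_2 = 1/3

Verification (pi * P):
  1/3*1/5 + 1/3*3/10 + 1/3*1/2 = 1/3 = pi_0  (ok)
  1/3*3/5 + 1/3*1/10 + 1/3*3/10 = 1/3 = pi_1  (ok)
  1/3*1/5 + 1/3*3/5 + 1/3*1/5 = 1/3 = pi_2  (ok)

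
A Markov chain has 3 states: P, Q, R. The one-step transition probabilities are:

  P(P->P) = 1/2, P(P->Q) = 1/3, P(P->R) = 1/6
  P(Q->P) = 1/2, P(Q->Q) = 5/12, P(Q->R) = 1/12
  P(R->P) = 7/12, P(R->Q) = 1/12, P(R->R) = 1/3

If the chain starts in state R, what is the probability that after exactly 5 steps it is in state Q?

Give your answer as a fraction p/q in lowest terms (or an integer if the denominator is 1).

Computing P^5 by repeated multiplication:
P^1 =
  P: [1/2, 1/3, 1/6]
  Q: [1/2, 5/12, 1/12]
  R: [7/12, 1/12, 1/3]
P^2 =
  P: [37/72, 23/72, 1/6]
  Q: [73/144, 25/72, 7/48]
  R: [19/36, 37/144, 31/144]
P^3 =
  P: [37/72, 275/864, 145/864]
  Q: [295/576, 563/1728, 35/216]
  R: [895/1728, 65/216, 313/1728]
P^4 =
  P: [5329/10368, 103/324, 581/3456]
  Q: [1331/2592, 6635/20736, 1151/6912]
  R: [10681/20736, 6493/20736, 1781/10368]
P^5 =
  P: [21317/41472, 39539/124416, 10463/62208]
  Q: [42623/82944, 19805/62208, 41743/248832]
  R: [63989/124416, 78751/248832, 42103/248832]

(P^5)[R -> Q] = 78751/248832

Answer: 78751/248832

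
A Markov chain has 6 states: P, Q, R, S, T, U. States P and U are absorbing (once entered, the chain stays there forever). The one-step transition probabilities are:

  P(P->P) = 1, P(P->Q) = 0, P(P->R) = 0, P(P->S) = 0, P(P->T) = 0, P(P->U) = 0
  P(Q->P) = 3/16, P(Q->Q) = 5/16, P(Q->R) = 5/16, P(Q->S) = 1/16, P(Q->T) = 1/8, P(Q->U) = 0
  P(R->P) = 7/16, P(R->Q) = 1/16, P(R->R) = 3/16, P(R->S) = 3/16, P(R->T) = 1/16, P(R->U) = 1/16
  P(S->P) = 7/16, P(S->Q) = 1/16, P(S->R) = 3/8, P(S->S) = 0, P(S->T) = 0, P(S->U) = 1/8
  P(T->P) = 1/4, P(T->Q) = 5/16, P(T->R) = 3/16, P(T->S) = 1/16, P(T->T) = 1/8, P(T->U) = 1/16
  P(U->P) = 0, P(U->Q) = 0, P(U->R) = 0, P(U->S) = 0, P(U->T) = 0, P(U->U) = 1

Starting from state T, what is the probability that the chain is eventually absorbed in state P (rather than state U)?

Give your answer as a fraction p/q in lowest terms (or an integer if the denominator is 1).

Answer: 548/647

Derivation:
Let a_i = P(absorbed in P | start in state i).
Boundary conditions: a_P = 1, a_U = 0.
For each transient state i, a_i = sum_j P(i->j) * a_j:
  a_Q = 3/16*a_P + 5/16*a_Q + 5/16*a_R + 1/16*a_S + 1/8*a_T + 0*a_U
  a_R = 7/16*a_P + 1/16*a_Q + 3/16*a_R + 3/16*a_S + 1/16*a_T + 1/16*a_U
  a_S = 7/16*a_P + 1/16*a_Q + 3/8*a_R + 0*a_S + 0*a_T + 1/8*a_U
  a_T = 1/4*a_P + 5/16*a_Q + 3/16*a_R + 1/16*a_S + 1/8*a_T + 1/16*a_U

Substituting a_P = 1 and a_U = 0, rearrange to (I - Q) a = r where r[i] = P(i -> P):
  [11/16, -5/16, -1/16, -1/8] . (a_Q, a_R, a_S, a_T) = 3/16
  [-1/16, 13/16, -3/16, -1/16] . (a_Q, a_R, a_S, a_T) = 7/16
  [-1/16, -3/8, 1, 0] . (a_Q, a_R, a_S, a_T) = 7/16
  [-5/16, -3/16, -1/16, 7/8] . (a_Q, a_R, a_S, a_T) = 1/4

Solving yields:
  a_Q = 10966/12293
  a_R = 21157/24586
  a_S = 20061/24586
  a_T = 548/647

Starting state is T, so the absorption probability is a_T = 548/647.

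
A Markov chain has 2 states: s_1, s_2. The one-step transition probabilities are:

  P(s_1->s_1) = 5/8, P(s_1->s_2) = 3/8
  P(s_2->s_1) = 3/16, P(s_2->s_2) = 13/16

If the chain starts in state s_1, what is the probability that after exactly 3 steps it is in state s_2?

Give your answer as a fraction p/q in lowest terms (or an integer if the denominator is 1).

Computing P^3 by repeated multiplication:
P^1 =
  s_1: [5/8, 3/8]
  s_2: [3/16, 13/16]
P^2 =
  s_1: [59/128, 69/128]
  s_2: [69/256, 187/256]
P^3 =
  s_1: [797/2048, 1251/2048]
  s_2: [1251/4096, 2845/4096]

(P^3)[s_1 -> s_2] = 1251/2048

Answer: 1251/2048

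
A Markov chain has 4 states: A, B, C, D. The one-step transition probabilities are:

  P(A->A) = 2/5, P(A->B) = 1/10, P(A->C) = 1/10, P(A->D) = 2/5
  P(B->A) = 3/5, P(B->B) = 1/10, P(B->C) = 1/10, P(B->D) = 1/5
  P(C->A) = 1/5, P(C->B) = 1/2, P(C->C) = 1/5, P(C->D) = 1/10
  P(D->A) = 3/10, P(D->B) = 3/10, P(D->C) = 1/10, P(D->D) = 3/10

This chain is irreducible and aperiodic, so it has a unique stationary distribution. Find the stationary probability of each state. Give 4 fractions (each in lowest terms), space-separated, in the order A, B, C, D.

Answer: 7/18 11/54 1/9 8/27

Derivation:
The stationary distribution satisfies pi = pi * P, i.e.:
  pi_A = 2/5*pi_A + 3/5*pi_B + 1/5*pi_C + 3/10*pi_D
  pi_B = 1/10*pi_A + 1/10*pi_B + 1/2*pi_C + 3/10*pi_D
  pi_C = 1/10*pi_A + 1/10*pi_B + 1/5*pi_C + 1/10*pi_D
  pi_D = 2/5*pi_A + 1/5*pi_B + 1/10*pi_C + 3/10*pi_D
with normalization: pi_A + pi_B + pi_C + pi_D = 1.

Using the first 3 balance equations plus normalization, the linear system A*pi = b is:
  [-3/5, 3/5, 1/5, 3/10] . pi = 0
  [1/10, -9/10, 1/2, 3/10] . pi = 0
  [1/10, 1/10, -4/5, 1/10] . pi = 0
  [1, 1, 1, 1] . pi = 1

Solving yields:
  pi_A = 7/18
  pi_B = 11/54
  pi_C = 1/9
  pi_D = 8/27

Verification (pi * P):
  7/18*2/5 + 11/54*3/5 + 1/9*1/5 + 8/27*3/10 = 7/18 = pi_A  (ok)
  7/18*1/10 + 11/54*1/10 + 1/9*1/2 + 8/27*3/10 = 11/54 = pi_B  (ok)
  7/18*1/10 + 11/54*1/10 + 1/9*1/5 + 8/27*1/10 = 1/9 = pi_C  (ok)
  7/18*2/5 + 11/54*1/5 + 1/9*1/10 + 8/27*3/10 = 8/27 = pi_D  (ok)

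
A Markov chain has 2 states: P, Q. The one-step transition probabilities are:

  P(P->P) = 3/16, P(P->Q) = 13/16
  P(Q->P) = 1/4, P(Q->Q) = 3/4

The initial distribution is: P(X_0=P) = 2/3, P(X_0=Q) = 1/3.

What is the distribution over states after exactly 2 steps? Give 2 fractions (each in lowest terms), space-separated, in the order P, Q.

Answer: 91/384 293/384

Derivation:
Propagating the distribution step by step (d_{t+1} = d_t * P):
d_0 = (P=2/3, Q=1/3)
  d_1[P] = 2/3*3/16 + 1/3*1/4 = 5/24
  d_1[Q] = 2/3*13/16 + 1/3*3/4 = 19/24
d_1 = (P=5/24, Q=19/24)
  d_2[P] = 5/24*3/16 + 19/24*1/4 = 91/384
  d_2[Q] = 5/24*13/16 + 19/24*3/4 = 293/384
d_2 = (P=91/384, Q=293/384)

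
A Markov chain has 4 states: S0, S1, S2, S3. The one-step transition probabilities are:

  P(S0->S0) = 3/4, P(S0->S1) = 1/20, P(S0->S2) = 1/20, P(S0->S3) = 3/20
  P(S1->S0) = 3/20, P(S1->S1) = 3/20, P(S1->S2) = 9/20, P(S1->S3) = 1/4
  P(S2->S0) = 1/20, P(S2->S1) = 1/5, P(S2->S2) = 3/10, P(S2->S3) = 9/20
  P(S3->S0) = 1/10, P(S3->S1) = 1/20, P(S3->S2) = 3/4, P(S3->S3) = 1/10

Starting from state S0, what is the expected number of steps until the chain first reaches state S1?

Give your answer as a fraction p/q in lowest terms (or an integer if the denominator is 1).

Answer: 11

Derivation:
Let h_i = expected steps to first reach S1 from state i.
Boundary: h_S1 = 0.
First-step equations for the other states:
  h_S0 = 1 + 3/4*h_S0 + 1/20*h_S1 + 1/20*h_S2 + 3/20*h_S3
  h_S2 = 1 + 1/20*h_S0 + 1/5*h_S1 + 3/10*h_S2 + 9/20*h_S3
  h_S3 = 1 + 1/10*h_S0 + 1/20*h_S1 + 3/4*h_S2 + 1/10*h_S3

Substituting h_S1 = 0 and rearranging gives the linear system (I - Q) h = 1:
  [1/4, -1/20, -3/20] . (h_S0, h_S2, h_S3) = 1
  [-1/20, 7/10, -9/20] . (h_S0, h_S2, h_S3) = 1
  [-1/10, -3/4, 9/10] . (h_S0, h_S2, h_S3) = 1

Solving yields:
  h_S0 = 11
  h_S2 = 8
  h_S3 = 9

Starting state is S0, so the expected hitting time is h_S0 = 11.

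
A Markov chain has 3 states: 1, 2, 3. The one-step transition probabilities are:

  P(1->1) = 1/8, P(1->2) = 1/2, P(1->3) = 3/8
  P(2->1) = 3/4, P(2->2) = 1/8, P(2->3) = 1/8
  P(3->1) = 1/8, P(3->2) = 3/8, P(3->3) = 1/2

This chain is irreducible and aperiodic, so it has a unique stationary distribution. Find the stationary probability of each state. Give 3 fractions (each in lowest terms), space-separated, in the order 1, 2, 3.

The stationary distribution satisfies pi = pi * P, i.e.:
  pi_1 = 1/8*pi_1 + 3/4*pi_2 + 1/8*pi_3
  pi_2 = 1/2*pi_1 + 1/8*pi_2 + 3/8*pi_3
  pi_3 = 3/8*pi_1 + 1/8*pi_2 + 1/2*pi_3
with normalization: pi_1 + pi_2 + pi_3 = 1.

Using the first 2 balance equations plus normalization, the linear system A*pi = b is:
  [-7/8, 3/4, 1/8] . pi = 0
  [1/2, -7/8, 3/8] . pi = 0
  [1, 1, 1] . pi = 1

Solving yields:
  pi_1 = 1/3
  pi_2 = 1/3
  pi_3 = 1/3

Verification (pi * P):
  1/3*1/8 + 1/3*3/4 + 1/3*1/8 = 1/3 = pi_1  (ok)
  1/3*1/2 + 1/3*1/8 + 1/3*3/8 = 1/3 = pi_2  (ok)
  1/3*3/8 + 1/3*1/8 + 1/3*1/2 = 1/3 = pi_3  (ok)

Answer: 1/3 1/3 1/3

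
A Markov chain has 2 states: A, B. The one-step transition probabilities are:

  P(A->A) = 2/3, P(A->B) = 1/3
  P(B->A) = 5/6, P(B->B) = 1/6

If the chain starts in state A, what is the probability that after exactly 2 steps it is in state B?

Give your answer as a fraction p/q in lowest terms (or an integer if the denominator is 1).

Answer: 5/18

Derivation:
Computing P^2 by repeated multiplication:
P^1 =
  A: [2/3, 1/3]
  B: [5/6, 1/6]
P^2 =
  A: [13/18, 5/18]
  B: [25/36, 11/36]

(P^2)[A -> B] = 5/18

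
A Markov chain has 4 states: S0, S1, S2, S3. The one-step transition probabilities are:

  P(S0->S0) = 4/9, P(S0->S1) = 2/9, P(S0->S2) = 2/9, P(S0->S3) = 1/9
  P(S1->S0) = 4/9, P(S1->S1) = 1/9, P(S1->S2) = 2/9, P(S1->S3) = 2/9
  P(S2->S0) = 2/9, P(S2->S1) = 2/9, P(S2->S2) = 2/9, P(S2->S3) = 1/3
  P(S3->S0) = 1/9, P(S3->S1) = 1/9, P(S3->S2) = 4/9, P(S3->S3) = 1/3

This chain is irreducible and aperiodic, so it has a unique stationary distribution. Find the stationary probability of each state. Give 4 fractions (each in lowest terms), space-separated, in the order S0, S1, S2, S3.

Answer: 180/599 105/599 166/599 148/599

Derivation:
The stationary distribution satisfies pi = pi * P, i.e.:
  pi_S0 = 4/9*pi_S0 + 4/9*pi_S1 + 2/9*pi_S2 + 1/9*pi_S3
  pi_S1 = 2/9*pi_S0 + 1/9*pi_S1 + 2/9*pi_S2 + 1/9*pi_S3
  pi_S2 = 2/9*pi_S0 + 2/9*pi_S1 + 2/9*pi_S2 + 4/9*pi_S3
  pi_S3 = 1/9*pi_S0 + 2/9*pi_S1 + 1/3*pi_S2 + 1/3*pi_S3
with normalization: pi_S0 + pi_S1 + pi_S2 + pi_S3 = 1.

Using the first 3 balance equations plus normalization, the linear system A*pi = b is:
  [-5/9, 4/9, 2/9, 1/9] . pi = 0
  [2/9, -8/9, 2/9, 1/9] . pi = 0
  [2/9, 2/9, -7/9, 4/9] . pi = 0
  [1, 1, 1, 1] . pi = 1

Solving yields:
  pi_S0 = 180/599
  pi_S1 = 105/599
  pi_S2 = 166/599
  pi_S3 = 148/599

Verification (pi * P):
  180/599*4/9 + 105/599*4/9 + 166/599*2/9 + 148/599*1/9 = 180/599 = pi_S0  (ok)
  180/599*2/9 + 105/599*1/9 + 166/599*2/9 + 148/599*1/9 = 105/599 = pi_S1  (ok)
  180/599*2/9 + 105/599*2/9 + 166/599*2/9 + 148/599*4/9 = 166/599 = pi_S2  (ok)
  180/599*1/9 + 105/599*2/9 + 166/599*1/3 + 148/599*1/3 = 148/599 = pi_S3  (ok)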